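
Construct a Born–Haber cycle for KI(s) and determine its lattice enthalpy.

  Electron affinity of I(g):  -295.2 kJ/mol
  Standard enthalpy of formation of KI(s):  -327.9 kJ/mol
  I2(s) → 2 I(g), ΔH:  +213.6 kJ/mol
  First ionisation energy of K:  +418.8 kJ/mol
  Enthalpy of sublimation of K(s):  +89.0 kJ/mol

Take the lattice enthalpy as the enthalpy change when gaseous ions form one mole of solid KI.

U = -647.3 kJ/mol

ΔHf° = 1·ΔHsub + 1·(ΣIE) + 1/2·D(I2) + 1·EA + U
-327.9 = 1·(+89.0) + 1·(+418.8) + 1/2·(+213.6) + 1·(-295.2) + U
U = -327.9 − (+319.4) = -647.3 kJ/mol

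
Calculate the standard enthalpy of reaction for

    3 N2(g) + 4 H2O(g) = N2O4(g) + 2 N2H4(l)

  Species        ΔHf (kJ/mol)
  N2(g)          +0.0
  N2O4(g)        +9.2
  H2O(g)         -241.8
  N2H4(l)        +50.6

ΔHrxn = 1077.6 kJ/mol

Products: 1·(+9.2) + 2·(+50.6) = +110.4
Reactants: 3·(+0.0) + 4·(-241.8) = -967.2
ΔHrxn = (+110.4) − (-967.2) = 1077.6 kJ/mol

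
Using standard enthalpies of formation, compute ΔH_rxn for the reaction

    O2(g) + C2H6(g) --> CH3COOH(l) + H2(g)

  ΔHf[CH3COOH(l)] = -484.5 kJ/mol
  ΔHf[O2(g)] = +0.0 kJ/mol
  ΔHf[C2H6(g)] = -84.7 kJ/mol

Products: 1·(-484.5) + 1·(+0.0) = -484.5
Reactants: 1·(+0.0) + 1·(-84.7) = -84.7
ΔH_rxn = (-484.5) − (-84.7) = -399.8 kJ/mol

ΔH_rxn = -399.8 kJ/mol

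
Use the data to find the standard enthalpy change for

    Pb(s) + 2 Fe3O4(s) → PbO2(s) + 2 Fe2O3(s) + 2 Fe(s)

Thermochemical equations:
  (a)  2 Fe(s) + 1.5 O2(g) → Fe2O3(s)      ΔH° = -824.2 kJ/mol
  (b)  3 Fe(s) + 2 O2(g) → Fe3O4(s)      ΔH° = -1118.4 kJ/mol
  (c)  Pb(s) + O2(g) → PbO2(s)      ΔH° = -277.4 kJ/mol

(a) × 2: (2)·(-824.2) = -1648.4 kJ/mol
(b) reversed and × 2: (-2)·(-1118.4) = +2236.8 kJ/mol
(c) as written: -277.4 kJ/mol
By Hess's law, ΔH° = (2)·(-824.2) + (-2)·(-1118.4) + (1)·(-277.4) = 311.0 kJ/mol

ΔH° = 311.0 kJ/mol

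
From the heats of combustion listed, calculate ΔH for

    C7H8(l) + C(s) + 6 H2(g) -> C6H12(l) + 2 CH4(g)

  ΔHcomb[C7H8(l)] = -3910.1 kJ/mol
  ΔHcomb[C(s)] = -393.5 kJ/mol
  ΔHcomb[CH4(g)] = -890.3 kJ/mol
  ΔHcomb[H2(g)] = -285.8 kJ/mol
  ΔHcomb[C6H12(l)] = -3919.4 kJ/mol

ΔH = -318.4 kJ/mol

With combustion enthalpies, reactants minus products:
= [1·(-3910.1) + 1·(-393.5) + 6·(-285.8)] − [1·(-3919.4) + 2·(-890.3)]
= -318.4 kJ/mol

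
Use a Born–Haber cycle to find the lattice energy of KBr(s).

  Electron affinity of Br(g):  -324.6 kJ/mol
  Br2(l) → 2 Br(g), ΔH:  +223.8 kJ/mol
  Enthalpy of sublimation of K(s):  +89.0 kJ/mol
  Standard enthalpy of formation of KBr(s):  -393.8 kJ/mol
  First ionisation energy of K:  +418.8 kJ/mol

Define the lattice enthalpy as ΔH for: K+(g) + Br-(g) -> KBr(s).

U = -688.9 kJ/mol

ΔHf° = 1·ΔHsub + 1·(ΣIE) + 1/2·D(Br2) + 1·EA + U
-393.8 = 1·(+89.0) + 1·(+418.8) + 1/2·(+223.8) + 1·(-324.6) + U
U = -393.8 − (+295.1) = -688.9 kJ/mol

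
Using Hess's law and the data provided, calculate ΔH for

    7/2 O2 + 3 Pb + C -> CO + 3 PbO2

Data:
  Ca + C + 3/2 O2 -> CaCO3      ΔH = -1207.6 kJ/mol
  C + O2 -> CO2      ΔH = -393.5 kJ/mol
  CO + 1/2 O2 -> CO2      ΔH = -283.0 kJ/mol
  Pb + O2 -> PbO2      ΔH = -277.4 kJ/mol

ΔH = -942.7 kJ/mol

equation 1: not needed (CaCO3 appears nowhere else).
equation 2 as written: -393.5 kJ/mol
equation 3 reversed (CO must end up as a product): +283.0 kJ/mol
equation 4 × 3 (scale by 3 for the 3 PbO2): (3)·(-277.4) = -832.2 kJ/mol
ΔH = (1)·(-393.5) + (-1)·(-283.0) + (3)·(-277.4) = -942.7 kJ/mol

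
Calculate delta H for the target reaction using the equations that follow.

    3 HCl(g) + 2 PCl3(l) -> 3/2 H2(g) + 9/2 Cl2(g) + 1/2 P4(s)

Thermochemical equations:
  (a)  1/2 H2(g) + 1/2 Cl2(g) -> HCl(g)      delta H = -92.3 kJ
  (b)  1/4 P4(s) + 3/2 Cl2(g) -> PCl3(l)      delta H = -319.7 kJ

delta H = 916.3 kJ

(a) reversed and × 3 (reverse to put HCl(g) on the reactant side; scale by 3 for the 3 HCl(g)): (-3)·(-92.3) = +276.9 kJ
(b) reversed and × 2 (PCl3(l) must end up as a reactant; ×2 to match 2 PCl3(l) in the target): (-2)·(-319.7) = +639.4 kJ
delta H = (+276.9) + (+639.4) = 916.3 kJ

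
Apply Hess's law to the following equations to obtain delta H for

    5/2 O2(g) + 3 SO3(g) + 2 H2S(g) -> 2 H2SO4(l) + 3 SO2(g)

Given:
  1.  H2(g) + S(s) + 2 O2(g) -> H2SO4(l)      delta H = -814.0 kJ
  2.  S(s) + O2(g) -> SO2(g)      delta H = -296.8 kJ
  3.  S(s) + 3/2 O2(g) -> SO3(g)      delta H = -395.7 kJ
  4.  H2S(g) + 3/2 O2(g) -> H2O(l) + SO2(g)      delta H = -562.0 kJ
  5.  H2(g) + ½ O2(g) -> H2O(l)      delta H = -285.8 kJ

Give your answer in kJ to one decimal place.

eq. 1 × 2: (2)·(-814.0) = -1628.0 kJ
eq. 2 as written: -296.8 kJ
eq. 3 reversed and × 3: (-3)·(-395.7) = +1187.1 kJ
eq. 4 × 2: (2)·(-562.0) = -1124.0 kJ
eq. 5 reversed and × 2: (-2)·(-285.8) = +571.6 kJ
Summing the manipulated equations, delta H = (2)·(-814.0) + (1)·(-296.8) + (-3)·(-395.7) + (2)·(-562.0) + (-2)·(-285.8) = -1290.1 kJ

delta H = -1290.1 kJ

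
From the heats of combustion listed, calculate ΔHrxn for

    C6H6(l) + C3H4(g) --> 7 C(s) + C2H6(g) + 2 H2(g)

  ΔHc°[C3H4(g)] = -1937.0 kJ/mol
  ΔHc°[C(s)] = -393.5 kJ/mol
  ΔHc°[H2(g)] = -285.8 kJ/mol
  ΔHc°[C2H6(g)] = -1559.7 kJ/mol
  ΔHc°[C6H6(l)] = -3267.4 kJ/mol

Using ΔH = Σ nΔHc°(reactants) − Σ nΔHc°(products):
= [1·(-3267.4) + 1·(-1937.0)] − [7·(-393.5) + 1·(-1559.7) + 2·(-285.8)]
= -318.6 kJ/mol

ΔHrxn = -318.6 kJ/mol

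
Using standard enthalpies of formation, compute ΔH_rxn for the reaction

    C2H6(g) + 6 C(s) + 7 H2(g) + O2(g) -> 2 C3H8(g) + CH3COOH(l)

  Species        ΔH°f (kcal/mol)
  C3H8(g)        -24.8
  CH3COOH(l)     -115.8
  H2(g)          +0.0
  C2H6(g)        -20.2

Products: 2·(-24.8) + 1·(-115.8) = -165.4
Reactants: 1·(-20.2) + 6·(+0.0) + 7·(+0.0) + 1·(+0.0) = -20.2
ΔH_rxn = (-165.4) − (-20.2) = -145.2 kcal/mol

ΔH_rxn = -145.2 kcal/mol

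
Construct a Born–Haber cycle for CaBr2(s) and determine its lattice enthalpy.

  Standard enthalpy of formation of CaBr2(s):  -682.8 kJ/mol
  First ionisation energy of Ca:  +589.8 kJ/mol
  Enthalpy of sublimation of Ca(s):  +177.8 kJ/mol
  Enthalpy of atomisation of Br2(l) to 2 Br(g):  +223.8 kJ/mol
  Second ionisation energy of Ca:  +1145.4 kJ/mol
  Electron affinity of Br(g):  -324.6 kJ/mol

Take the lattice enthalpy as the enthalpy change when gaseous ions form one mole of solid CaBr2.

ΔHf° = 1·ΔHsub + 1·(ΣIE) + 1·D(Br2) + 2·EA + U
-682.8 = 1·(+177.8) + 1·(+1735.2) + 1·(+223.8) + 2·(-324.6) + U
U = -682.8 − (+1487.6) = -2170.4 kJ/mol

U = -2170.4 kJ/mol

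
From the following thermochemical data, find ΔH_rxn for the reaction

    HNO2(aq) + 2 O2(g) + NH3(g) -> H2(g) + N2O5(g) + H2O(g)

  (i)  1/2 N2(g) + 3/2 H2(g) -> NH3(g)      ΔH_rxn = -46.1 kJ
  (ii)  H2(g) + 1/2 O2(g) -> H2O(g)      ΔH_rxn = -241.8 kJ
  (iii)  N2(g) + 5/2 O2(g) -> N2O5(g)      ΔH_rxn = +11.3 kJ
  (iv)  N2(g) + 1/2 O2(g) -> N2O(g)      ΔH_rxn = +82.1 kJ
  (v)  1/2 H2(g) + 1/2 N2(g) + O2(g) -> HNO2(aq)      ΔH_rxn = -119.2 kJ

(i) reversed (NH3(g) must end up as a reactant): +46.1 kJ
(ii) as written (H2O(g) already on the product side): -241.8 kJ
(iii) as written (N2O5(g) already on the product side): +11.3 kJ
(iv): not needed (N2O(g) appears nowhere else).
(v) reversed (reverse to put HNO2(aq) on the reactant side): +119.2 kJ
Since enthalpy is a state function, ΔH_rxn = (-1)·(-46.1) + (1)·(-241.8) + (1)·(+11.3) + (-1)·(-119.2) = -65.2 kJ

ΔH_rxn = -65.2 kJ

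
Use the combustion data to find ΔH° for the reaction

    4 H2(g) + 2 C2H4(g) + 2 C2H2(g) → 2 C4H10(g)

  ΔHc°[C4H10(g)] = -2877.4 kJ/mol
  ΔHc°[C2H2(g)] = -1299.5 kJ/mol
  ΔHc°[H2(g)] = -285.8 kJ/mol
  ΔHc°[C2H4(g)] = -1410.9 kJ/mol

Using ΔH = Σ nΔHc°(reactants) − Σ nΔHc°(products):
= [4·(-285.8) + 2·(-1410.9) + 2·(-1299.5)] − [2·(-2877.4)]
= -809.2 kJ/mol

ΔH° = -809.2 kJ/mol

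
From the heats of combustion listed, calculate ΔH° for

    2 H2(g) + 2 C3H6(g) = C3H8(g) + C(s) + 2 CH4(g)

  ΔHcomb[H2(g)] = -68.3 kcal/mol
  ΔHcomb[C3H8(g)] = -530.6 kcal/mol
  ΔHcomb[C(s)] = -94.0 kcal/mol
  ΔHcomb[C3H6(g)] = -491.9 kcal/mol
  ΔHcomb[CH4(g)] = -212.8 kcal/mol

Using ΔH = Σ nΔHc°(reactants) − Σ nΔHc°(products):
= [2·(-68.3) + 2·(-491.9)] − [1·(-530.6) + 1·(-94.0) + 2·(-212.8)]
= -70.2 kcal/mol

ΔH° = -70.2 kcal/mol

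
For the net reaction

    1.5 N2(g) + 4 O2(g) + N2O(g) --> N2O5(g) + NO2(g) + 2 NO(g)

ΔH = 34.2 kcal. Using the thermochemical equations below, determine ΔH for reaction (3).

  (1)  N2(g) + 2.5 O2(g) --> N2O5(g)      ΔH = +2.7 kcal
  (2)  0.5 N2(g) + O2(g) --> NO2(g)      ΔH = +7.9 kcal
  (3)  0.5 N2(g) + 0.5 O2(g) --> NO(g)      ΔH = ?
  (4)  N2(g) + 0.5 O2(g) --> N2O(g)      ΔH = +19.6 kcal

(1) as written: +2.7 kcal
(2) as written: +7.9 kcal
(3) × 2: contributes 2·x
(4) reversed: -19.6 kcal
+34.2 = (+2.7) + (+7.9) + (-19.6) + 2·x
x = (+34.2 − (-9.0)) / (2) = 21.6 kcal

ΔH = 21.6 kcal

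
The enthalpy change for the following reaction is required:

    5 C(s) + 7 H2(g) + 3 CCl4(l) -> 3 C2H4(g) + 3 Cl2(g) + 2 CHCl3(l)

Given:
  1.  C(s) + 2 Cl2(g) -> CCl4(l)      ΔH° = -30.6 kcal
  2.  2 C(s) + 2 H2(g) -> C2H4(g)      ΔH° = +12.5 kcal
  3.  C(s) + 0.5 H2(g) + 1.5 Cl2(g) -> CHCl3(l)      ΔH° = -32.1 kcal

ΔH° = 65.1 kcal

eq. 1 reversed and × 3: (-3)·(-30.6) = +91.8 kcal
eq. 2 × 3: (3)·(+12.5) = +37.5 kcal
eq. 3 × 2: (2)·(-32.1) = -64.2 kcal
Since enthalpy is a state function, ΔH° = (+91.8) + (+37.5) + (-64.2) = 65.1 kcal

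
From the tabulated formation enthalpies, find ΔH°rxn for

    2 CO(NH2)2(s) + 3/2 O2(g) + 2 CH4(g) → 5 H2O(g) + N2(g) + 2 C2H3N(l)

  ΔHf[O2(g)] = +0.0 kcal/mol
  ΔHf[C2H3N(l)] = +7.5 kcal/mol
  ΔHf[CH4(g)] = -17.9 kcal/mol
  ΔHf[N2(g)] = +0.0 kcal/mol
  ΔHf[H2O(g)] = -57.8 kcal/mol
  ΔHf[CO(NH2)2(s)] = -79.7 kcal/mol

ΔH°rxn = -78.8 kcal/mol

Products: 5·(-57.8) + 1·(+0.0) + 2·(+7.5) = -274.0
Reactants: 2·(-79.7) + 3/2·(+0.0) + 2·(-17.9) = -195.2
ΔH°rxn = (-274.0) − (-195.2) = -78.8 kcal/mol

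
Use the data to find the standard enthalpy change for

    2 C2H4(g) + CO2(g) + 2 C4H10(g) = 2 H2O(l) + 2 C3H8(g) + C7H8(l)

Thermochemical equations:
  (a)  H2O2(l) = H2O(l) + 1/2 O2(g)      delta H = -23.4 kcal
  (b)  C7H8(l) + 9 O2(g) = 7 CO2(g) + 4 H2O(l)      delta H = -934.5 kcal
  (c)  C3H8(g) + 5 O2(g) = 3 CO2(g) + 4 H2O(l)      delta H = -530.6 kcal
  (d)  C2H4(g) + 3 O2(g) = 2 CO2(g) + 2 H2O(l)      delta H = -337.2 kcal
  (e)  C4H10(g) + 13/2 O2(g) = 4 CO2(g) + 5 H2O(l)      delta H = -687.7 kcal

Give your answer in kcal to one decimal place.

delta H = -54.1 kcal

(a): not needed (H2O2(l) appears nowhere else).
(b) reversed (C7H8(l) must end up as a product): +934.5 kcal
(c) reversed and × 2 (C3H8(g) must end up as a product; ×2 to match 2 C3H8(g) in the target): (-2)·(-530.6) = +1061.2 kcal
(d) × 2 (scale by 2 for the 2 C2H4(g)): (2)·(-337.2) = -674.4 kcal
(e) × 2 (×2 to match 2 C4H10(g) in the target): (2)·(-687.7) = -1375.4 kcal
delta H = (-1)·(-934.5) + (-2)·(-530.6) + (2)·(-337.2) + (2)·(-687.7) = -54.1 kcal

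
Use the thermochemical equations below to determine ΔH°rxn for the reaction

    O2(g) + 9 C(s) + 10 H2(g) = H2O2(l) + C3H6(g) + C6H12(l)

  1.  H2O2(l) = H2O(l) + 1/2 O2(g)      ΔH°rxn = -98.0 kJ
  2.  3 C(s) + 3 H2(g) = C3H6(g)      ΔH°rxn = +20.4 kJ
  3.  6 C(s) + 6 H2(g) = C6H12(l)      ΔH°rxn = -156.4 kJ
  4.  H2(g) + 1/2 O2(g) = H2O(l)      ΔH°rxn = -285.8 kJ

eq. 1 reversed: +98.0 kJ
eq. 2 as written: +20.4 kJ
eq. 3 as written: -156.4 kJ
eq. 4 as written: -285.8 kJ
ΔH°rxn = (-1)·(-98.0) + (1)·(+20.4) + (1)·(-156.4) + (1)·(-285.8) = -323.8 kJ

ΔH°rxn = -323.8 kJ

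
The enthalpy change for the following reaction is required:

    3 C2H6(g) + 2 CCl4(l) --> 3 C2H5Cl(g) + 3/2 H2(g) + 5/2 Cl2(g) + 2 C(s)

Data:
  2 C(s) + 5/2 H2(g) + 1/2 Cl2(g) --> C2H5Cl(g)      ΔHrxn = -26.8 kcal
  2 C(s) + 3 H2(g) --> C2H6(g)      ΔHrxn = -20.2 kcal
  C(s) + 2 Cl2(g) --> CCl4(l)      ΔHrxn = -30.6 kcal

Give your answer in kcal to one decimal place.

equation 1 × 3: (3)·(-26.8) = -80.4 kcal
equation 2 reversed and × 3: (-3)·(-20.2) = +60.6 kcal
equation 3 reversed and × 2: (-2)·(-30.6) = +61.2 kcal
Summing the manipulated equations, ΔHrxn = (3)·(-26.8) + (-3)·(-20.2) + (-2)·(-30.6) = 41.4 kcal

ΔHrxn = 41.4 kcal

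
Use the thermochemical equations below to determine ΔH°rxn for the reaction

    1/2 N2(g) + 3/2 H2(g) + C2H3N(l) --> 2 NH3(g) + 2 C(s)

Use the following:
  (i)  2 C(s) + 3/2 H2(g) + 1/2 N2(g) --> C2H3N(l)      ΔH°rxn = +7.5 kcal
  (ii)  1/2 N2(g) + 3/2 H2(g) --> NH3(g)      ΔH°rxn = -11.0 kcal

(i) reversed: -7.5 kcal
(ii) × 2: (2)·(-11.0) = -22.0 kcal
Summing the manipulated equations, ΔH°rxn = (-1)·(+7.5) + (2)·(-11.0) = -29.5 kcal

ΔH°rxn = -29.5 kcal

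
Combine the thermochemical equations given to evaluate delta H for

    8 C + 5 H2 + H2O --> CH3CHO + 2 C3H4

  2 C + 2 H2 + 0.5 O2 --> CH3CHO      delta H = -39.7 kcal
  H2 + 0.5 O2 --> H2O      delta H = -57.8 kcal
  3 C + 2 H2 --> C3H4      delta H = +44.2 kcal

delta H = 106.5 kcal

equation 1 as written (CH3CHO already on the product side): -39.7 kcal
equation 2 reversed (reverse to put H2O on the reactant side): +57.8 kcal
equation 3 × 2 (scale by 2 for the 2 C3H4): (2)·(+44.2) = +88.4 kcal
Summing the manipulated equations, delta H = (-39.7) + (+57.8) + (+88.4) = 106.5 kcal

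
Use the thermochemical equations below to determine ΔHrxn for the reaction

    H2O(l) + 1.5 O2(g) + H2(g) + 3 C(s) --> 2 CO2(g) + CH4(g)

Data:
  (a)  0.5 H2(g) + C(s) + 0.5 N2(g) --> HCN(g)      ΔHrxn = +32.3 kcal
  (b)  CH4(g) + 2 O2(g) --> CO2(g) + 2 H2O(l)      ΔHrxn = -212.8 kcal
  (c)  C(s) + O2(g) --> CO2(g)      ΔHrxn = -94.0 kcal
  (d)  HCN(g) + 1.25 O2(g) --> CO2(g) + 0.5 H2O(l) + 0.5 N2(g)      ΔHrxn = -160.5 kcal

(a) × 2 (scale by 2 for the 1 H2(g)): (2)·(+32.3) = +64.6 kcal
(b) reversed (reverse to put CH4(g) on the product side): +212.8 kcal
(c) as written: -94.0 kcal
(d) × 2: (2)·(-160.5) = -321.0 kcal
ΔHrxn = (+64.6) + (+212.8) + (-94.0) + (-321.0) = -137.6 kcal

ΔHrxn = -137.6 kcal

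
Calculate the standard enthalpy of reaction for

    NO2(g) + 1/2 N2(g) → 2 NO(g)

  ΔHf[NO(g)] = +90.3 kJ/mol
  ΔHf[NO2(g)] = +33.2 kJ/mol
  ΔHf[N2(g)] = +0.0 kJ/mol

ΔHrxn = 147.4 kJ/mol

ΔH°rxn = Σ nΔHf°(products) − Σ nΔHf°(reactants).
Products: 2·(+90.3) = +180.6
Reactants: 1·(+33.2) + 1/2·(+0.0) = +33.2
ΔHrxn = (+180.6) − (+33.2) = 147.4 kJ/mol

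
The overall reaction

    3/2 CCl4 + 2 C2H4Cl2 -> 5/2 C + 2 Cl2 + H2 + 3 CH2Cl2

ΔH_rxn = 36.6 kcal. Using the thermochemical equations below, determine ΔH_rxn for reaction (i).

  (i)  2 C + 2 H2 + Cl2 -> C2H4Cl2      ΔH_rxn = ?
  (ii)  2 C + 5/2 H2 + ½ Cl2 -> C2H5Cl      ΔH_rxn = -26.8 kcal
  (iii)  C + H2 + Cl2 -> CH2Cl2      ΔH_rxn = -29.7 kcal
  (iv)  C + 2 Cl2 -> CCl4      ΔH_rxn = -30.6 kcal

(i) reversed and × 2 (reverse to put C2H4Cl2 on the reactant side; ×2 to match 2 C2H4Cl2 in the target): contributes −2·x
(ii): not needed (C2H5Cl appears nowhere else).
(iii) × 3 (scale by 3 for the 3 CH2Cl2): (3)·(-29.7) = -89.1 kcal
(iv) reversed and × 3/2 (reverse to put CCl4 on the reactant side; ×3/2 to match 3/2 CCl4 in the target): (-3/2)·(-30.6) = +45.9 kcal
+36.6 = (-89.1) + (+45.9) − 2·x
x = (+36.6 − (-43.2)) / (-2) = -39.9 kcal

ΔH_rxn = -39.9 kcal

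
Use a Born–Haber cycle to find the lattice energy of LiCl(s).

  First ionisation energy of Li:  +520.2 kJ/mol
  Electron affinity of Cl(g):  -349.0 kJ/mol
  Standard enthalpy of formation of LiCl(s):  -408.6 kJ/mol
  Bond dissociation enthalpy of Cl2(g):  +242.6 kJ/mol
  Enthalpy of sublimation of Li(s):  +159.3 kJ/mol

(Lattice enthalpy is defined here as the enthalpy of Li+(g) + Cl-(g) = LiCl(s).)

ΔHf° = 1·ΔHsub + 1·(ΣIE) + 1/2·D(Cl2) + 1·EA + U
-408.6 = 1·(+159.3) + 1·(+520.2) + 1/2·(+242.6) + 1·(-349.0) + U
U = -408.6 − (+451.8) = -860.4 kJ/mol

U = -860.4 kJ/mol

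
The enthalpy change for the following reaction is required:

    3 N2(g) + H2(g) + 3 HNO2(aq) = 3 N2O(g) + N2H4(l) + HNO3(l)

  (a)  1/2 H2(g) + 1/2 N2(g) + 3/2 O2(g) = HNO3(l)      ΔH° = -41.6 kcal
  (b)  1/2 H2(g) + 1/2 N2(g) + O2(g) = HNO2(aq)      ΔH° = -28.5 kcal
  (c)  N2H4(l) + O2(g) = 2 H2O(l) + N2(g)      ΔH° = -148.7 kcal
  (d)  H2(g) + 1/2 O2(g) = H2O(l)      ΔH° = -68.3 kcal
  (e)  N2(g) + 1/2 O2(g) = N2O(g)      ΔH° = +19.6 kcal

(a) as written: -41.6 kcal
(b) reversed and × 3: (-3)·(-28.5) = +85.5 kcal
(c) reversed: +148.7 kcal
(d) × 2: (2)·(-68.3) = -136.6 kcal
(e) × 3: (3)·(+19.6) = +58.8 kcal
ΔH° = (-41.6) + (+85.5) + (+148.7) + (-136.6) + (+58.8) = 114.8 kcal

ΔH° = 114.8 kcal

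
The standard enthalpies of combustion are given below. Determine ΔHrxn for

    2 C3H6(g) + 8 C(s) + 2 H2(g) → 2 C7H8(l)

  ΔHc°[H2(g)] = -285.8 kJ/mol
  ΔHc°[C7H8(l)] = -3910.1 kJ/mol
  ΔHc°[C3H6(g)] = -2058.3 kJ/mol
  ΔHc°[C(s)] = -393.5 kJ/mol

ΔHrxn = -16.0 kJ/mol

With combustion enthalpies, reactants minus products:
= [2·(-2058.3) + 8·(-393.5) + 2·(-285.8)] − [2·(-3910.1)]
= -16.0 kJ/mol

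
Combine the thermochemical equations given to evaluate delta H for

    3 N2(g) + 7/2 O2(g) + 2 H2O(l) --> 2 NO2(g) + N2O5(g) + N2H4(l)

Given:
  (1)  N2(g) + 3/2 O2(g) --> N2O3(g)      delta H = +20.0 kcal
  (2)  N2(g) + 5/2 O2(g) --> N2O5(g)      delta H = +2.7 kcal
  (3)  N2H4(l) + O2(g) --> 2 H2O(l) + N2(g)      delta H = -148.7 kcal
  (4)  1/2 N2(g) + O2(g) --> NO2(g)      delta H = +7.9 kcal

delta H = 167.2 kcal

(1): not needed (N2O3(g) appears nowhere else).
(2) as written (N2O5(g) already on the product side): +2.7 kcal
(3) reversed (reverse to put N2H4(l) on the product side): +148.7 kcal
(4) × 2 (scale by 2 for the 2 NO2(g)): (2)·(+7.9) = +15.8 kcal
Combining the equations, delta H = (1)·(+2.7) + (-1)·(-148.7) + (2)·(+7.9) = 167.2 kcal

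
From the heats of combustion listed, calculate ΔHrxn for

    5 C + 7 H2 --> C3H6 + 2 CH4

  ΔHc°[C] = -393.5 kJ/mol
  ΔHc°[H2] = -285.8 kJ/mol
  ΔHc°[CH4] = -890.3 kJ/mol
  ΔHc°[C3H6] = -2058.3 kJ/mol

Using ΔH = Σ nΔHc°(reactants) − Σ nΔHc°(products):
= [5·(-393.5) + 7·(-285.8)] − [1·(-2058.3) + 2·(-890.3)]
= -129.2 kJ/mol

ΔHrxn = -129.2 kJ/mol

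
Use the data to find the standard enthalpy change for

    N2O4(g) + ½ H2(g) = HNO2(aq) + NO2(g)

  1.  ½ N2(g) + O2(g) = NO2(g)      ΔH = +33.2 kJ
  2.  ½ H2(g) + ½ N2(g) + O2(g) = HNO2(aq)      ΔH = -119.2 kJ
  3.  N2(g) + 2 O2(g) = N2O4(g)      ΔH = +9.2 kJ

eq. 1 as written: +33.2 kJ
eq. 2 as written: -119.2 kJ
eq. 3 reversed: -9.2 kJ
Combining the equations, ΔH = (+33.2) + (-119.2) + (-9.2) = -95.2 kJ

ΔH = -95.2 kJ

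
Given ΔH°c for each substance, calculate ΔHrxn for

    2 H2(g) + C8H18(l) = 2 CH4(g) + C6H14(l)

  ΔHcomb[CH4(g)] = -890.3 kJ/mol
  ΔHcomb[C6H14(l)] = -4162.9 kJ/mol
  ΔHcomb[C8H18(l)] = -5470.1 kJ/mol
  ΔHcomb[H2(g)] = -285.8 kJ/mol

ΔHrxn = -98.2 kJ/mol

Using ΔH = Σ nΔHc°(reactants) − Σ nΔHc°(products):
= [2·(-285.8) + 1·(-5470.1)] − [2·(-890.3) + 1·(-4162.9)]
= -98.2 kJ/mol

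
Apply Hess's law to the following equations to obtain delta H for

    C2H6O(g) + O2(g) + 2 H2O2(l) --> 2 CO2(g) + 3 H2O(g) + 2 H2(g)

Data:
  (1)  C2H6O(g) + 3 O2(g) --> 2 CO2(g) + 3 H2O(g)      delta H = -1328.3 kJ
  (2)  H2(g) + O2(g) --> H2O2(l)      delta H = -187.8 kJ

(1) as written: -1328.3 kJ
(2) reversed and × 2: (-2)·(-187.8) = +375.6 kJ
Combining the equations, delta H = (-1328.3) + (+375.6) = -952.7 kJ

delta H = -952.7 kJ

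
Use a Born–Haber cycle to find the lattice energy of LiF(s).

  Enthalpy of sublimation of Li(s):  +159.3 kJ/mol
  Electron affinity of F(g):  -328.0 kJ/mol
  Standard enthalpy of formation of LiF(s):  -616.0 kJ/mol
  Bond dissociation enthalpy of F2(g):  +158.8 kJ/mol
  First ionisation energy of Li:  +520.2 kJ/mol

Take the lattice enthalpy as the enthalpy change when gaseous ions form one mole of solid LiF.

U = -1046.9 kJ/mol

ΔHf° = 1·ΔHsub + 1·(ΣIE) + 1/2·D(F2) + 1·EA + U
-616.0 = 1·(+159.3) + 1·(+520.2) + 1/2·(+158.8) + 1·(-328.0) + U
U = -616.0 − (+430.9) = -1046.9 kJ/mol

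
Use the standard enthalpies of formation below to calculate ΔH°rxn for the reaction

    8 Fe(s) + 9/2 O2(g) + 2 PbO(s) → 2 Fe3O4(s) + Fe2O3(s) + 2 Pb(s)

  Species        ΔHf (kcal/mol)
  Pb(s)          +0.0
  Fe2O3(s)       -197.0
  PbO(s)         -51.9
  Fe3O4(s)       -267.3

Products: 2·(-267.3) + 1·(-197.0) + 2·(+0.0) = -731.6
Reactants: 8·(+0.0) + 9/2·(+0.0) + 2·(-51.9) = -103.8
ΔH°rxn = (-731.6) − (-103.8) = -627.8 kcal/mol

ΔH°rxn = -627.8 kcal/mol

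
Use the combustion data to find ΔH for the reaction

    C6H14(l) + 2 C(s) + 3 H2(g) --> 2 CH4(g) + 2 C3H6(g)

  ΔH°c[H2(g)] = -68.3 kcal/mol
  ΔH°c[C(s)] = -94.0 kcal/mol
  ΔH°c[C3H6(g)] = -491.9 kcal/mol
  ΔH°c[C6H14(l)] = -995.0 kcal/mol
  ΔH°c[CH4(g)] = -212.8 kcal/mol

ΔH = 21.5 kcal/mol

Using ΔH = Σ nΔHc°(reactants) − Σ nΔHc°(products):
= [1·(-995.0) + 2·(-94.0) + 3·(-68.3)] − [2·(-212.8) + 2·(-491.9)]
= 21.5 kcal/mol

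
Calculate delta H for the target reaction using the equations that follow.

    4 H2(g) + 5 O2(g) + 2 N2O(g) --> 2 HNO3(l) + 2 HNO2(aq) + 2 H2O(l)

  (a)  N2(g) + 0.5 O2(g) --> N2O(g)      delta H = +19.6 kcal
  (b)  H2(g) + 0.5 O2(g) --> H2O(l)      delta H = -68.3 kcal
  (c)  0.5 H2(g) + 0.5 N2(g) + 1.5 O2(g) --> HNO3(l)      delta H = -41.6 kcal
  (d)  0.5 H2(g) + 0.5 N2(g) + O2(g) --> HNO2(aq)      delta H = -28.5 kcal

delta H = -316.0 kcal

(a) reversed and × 2: (-2)·(+19.6) = -39.2 kcal
(b) × 2: (2)·(-68.3) = -136.6 kcal
(c) × 2: (2)·(-41.6) = -83.2 kcal
(d) × 2: (2)·(-28.5) = -57.0 kcal
Summing the manipulated equations, delta H = (-39.2) + (-136.6) + (-83.2) + (-57.0) = -316.0 kcal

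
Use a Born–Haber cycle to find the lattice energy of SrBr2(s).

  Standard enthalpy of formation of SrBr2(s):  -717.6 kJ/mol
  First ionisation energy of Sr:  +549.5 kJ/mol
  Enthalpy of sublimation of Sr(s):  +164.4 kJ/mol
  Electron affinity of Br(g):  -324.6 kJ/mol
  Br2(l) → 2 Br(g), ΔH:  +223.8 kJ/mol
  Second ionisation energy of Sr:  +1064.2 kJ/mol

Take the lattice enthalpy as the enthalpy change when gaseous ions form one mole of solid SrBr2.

U = -2070.3 kJ/mol

ΔHf° = 1·ΔHsub + 1·(ΣIE) + 1·D(Br2) + 2·EA + U
-717.6 = 1·(+164.4) + 1·(+1613.7) + 1·(+223.8) + 2·(-324.6) + U
U = -717.6 − (+1352.7) = -2070.3 kJ/mol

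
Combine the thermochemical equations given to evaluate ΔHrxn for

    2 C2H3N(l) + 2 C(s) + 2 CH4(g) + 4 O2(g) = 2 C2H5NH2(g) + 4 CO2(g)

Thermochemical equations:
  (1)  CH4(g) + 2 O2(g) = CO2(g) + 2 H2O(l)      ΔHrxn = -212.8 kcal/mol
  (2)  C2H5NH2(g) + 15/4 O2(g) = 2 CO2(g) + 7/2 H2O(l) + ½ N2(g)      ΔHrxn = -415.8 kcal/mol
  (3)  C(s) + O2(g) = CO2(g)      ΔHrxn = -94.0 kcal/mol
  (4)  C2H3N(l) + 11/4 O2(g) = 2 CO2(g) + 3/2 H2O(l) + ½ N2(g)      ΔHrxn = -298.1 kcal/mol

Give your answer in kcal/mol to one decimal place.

(1) × 2 (scale by 2 for the 2 CH4(g)): (2)·(-212.8) = -425.6 kcal/mol
(2) reversed and × 2 (C2H5NH2(g) must end up as a product; ×2 to match 2 C2H5NH2(g) in the target): (-2)·(-415.8) = +831.6 kcal/mol
(3) × 2 (×2 to match 2 C(s) in the target): (2)·(-94.0) = -188.0 kcal/mol
(4) × 2 (scale by 2 for the 2 C2H3N(l)): (2)·(-298.1) = -596.2 kcal/mol
Since enthalpy is a state function, ΔHrxn = (-425.6) + (+831.6) + (-188.0) + (-596.2) = -378.2 kcal/mol

ΔHrxn = -378.2 kcal/mol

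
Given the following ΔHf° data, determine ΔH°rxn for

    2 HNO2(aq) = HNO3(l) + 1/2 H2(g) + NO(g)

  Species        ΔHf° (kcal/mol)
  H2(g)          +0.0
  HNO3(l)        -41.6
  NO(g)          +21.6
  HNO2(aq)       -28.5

ΔH°rxn = 37.0 kcal/mol

Products: 1·(-41.6) + 1/2·(+0.0) + 1·(+21.6) = -20.0
Reactants: 2·(-28.5) = -57.0
ΔH°rxn = (-20.0) − (-57.0) = 37.0 kcal/mol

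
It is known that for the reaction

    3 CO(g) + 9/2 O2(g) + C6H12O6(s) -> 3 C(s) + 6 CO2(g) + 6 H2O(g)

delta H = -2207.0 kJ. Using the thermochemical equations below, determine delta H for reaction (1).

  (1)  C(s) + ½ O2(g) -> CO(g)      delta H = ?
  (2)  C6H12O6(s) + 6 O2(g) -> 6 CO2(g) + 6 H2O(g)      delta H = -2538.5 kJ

(1) reversed and × 3 (CO(g) must end up as a reactant; scale by 3 for the 3 CO(g)): contributes −3·x
(2) as written (C6H12O6(s) already on the reactant side): -2538.5 kJ
-2207.0 = (-2538.5) − 3·x
x = (-2207.0 − (-2538.5)) / (-3) = -110.5 kJ

delta H = -110.5 kJ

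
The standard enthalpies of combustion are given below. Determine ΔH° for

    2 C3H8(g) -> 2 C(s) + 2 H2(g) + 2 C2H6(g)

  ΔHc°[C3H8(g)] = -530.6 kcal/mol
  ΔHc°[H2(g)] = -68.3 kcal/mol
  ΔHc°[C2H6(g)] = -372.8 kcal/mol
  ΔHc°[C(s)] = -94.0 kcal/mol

ΔH° = 9.0 kcal/mol

With combustion enthalpies, reactants minus products:
= [2·(-530.6)] − [2·(-94.0) + 2·(-68.3) + 2·(-372.8)]
= 9.0 kcal/mol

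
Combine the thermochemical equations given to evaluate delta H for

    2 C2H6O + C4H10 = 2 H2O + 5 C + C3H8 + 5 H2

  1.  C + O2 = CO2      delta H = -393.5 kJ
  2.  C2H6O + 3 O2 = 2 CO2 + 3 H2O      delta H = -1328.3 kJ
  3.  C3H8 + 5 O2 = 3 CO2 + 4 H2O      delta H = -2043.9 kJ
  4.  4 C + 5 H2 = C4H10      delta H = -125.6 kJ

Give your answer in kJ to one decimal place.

eq. 1 reversed: +393.5 kJ
eq. 2 × 2 (scale by 2 for the 2 C2H6O): (2)·(-1328.3) = -2656.6 kJ
eq. 3 reversed (reverse to put C3H8 on the product side): +2043.9 kJ
eq. 4 reversed (C4H10 must end up as a reactant): +125.6 kJ
Combining the equations, delta H = (-1)·(-393.5) + (2)·(-1328.3) + (-1)·(-2043.9) + (-1)·(-125.6) = -93.6 kJ

delta H = -93.6 kJ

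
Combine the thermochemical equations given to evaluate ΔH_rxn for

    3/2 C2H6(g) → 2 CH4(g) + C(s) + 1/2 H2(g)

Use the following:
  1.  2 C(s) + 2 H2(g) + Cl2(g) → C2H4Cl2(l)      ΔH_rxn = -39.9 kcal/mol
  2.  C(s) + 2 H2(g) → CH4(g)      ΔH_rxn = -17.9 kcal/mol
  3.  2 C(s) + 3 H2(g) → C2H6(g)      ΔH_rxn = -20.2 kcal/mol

ΔH_rxn = -5.5 kcal/mol

eq. 1: not needed.
eq. 2 × 2: (2)·(-17.9) = -35.8 kcal/mol
eq. 3 reversed and × 3/2: (-3/2)·(-20.2) = +30.3 kcal/mol
By Hess's law, ΔH_rxn = (-35.8) + (+30.3) = -5.5 kcal/mol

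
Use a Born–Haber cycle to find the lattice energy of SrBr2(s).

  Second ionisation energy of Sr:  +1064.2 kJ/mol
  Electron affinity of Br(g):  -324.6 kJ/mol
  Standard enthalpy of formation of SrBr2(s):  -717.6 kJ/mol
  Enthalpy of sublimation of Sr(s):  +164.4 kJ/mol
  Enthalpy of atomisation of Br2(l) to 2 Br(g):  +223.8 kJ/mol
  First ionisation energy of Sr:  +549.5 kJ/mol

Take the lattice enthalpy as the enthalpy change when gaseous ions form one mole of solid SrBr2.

U = -2070.3 kJ/mol

ΔHf° = 1·ΔHsub + 1·(ΣIE) + 1·D(Br2) + 2·EA + U
-717.6 = 1·(+164.4) + 1·(+1613.7) + 1·(+223.8) + 2·(-324.6) + U
U = -717.6 − (+1352.7) = -2070.3 kJ/mol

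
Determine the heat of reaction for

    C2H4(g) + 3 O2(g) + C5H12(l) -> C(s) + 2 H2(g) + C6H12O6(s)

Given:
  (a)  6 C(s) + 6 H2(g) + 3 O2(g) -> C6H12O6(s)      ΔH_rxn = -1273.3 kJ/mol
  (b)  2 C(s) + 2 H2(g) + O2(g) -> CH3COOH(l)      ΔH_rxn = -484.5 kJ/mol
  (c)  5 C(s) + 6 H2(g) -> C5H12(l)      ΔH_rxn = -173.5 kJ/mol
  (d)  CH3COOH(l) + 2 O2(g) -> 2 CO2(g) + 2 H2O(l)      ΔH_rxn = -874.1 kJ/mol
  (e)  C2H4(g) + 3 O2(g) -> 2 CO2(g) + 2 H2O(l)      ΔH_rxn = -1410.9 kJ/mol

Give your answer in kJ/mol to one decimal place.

(a) as written (C6H12O6(s) already on the product side): -1273.3 kJ/mol
(b) reversed: +484.5 kJ/mol
(c) reversed (reverse to put C5H12(l) on the reactant side): +173.5 kJ/mol
(d) reversed: +874.1 kJ/mol
(e) as written (C2H4(g) already on the reactant side): -1410.9 kJ/mol
Since enthalpy is a state function, ΔH_rxn = (1)·(-1273.3) + (-1)·(-484.5) + (-1)·(-173.5) + (-1)·(-874.1) + (1)·(-1410.9) = -1152.1 kJ/mol

ΔH_rxn = -1152.1 kJ/mol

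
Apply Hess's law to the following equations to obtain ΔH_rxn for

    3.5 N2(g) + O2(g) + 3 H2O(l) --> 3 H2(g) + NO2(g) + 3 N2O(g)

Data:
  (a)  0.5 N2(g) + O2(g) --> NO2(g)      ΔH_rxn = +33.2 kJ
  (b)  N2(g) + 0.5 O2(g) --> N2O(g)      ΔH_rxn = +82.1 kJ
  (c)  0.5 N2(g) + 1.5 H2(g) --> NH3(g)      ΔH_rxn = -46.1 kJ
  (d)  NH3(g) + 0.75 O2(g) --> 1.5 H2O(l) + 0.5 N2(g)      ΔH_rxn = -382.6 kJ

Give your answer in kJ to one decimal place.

ΔH_rxn = 1136.9 kJ

(a) as written: +33.2 kJ
(b) × 3: (3)·(+82.1) = +246.3 kJ
(c) reversed and × 2: (-2)·(-46.1) = +92.2 kJ
(d) reversed and × 2: (-2)·(-382.6) = +765.2 kJ
ΔH_rxn = (1)·(+33.2) + (3)·(+82.1) + (-2)·(-46.1) + (-2)·(-382.6) = 1136.9 kJ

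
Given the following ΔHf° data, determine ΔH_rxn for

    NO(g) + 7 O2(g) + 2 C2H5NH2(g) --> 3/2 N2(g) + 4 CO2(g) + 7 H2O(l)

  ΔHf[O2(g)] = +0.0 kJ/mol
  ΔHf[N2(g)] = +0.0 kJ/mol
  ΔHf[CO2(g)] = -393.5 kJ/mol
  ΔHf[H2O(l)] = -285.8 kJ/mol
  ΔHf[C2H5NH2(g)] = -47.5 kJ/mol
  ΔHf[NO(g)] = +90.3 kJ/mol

Products: 3/2·(+0.0) + 4·(-393.5) + 7·(-285.8) = -3574.6
Reactants: 1·(+90.3) + 7·(+0.0) + 2·(-47.5) = -4.7
ΔH_rxn = (-3574.6) − (-4.7) = -3569.9 kJ/mol

ΔH_rxn = -3569.9 kJ/mol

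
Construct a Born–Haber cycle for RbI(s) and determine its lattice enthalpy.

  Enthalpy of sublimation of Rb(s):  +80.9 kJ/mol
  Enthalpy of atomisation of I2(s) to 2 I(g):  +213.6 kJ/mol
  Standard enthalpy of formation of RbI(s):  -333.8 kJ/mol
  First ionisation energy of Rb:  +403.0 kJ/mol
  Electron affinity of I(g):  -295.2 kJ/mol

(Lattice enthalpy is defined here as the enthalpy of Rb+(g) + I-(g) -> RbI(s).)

U = -629.3 kJ/mol

ΔHf° = 1·ΔHsub + 1·(ΣIE) + 1/2·D(I2) + 1·EA + U
-333.8 = 1·(+80.9) + 1·(+403.0) + 1/2·(+213.6) + 1·(-295.2) + U
U = -333.8 − (+295.5) = -629.3 kJ/mol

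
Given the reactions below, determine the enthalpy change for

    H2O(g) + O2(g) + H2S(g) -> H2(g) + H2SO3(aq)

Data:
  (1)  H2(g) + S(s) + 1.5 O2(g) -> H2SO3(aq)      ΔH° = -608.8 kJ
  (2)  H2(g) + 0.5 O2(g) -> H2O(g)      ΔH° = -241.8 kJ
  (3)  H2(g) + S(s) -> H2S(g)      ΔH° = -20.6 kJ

ΔH° = -346.4 kJ

(1) as written (H2SO3(aq) already on the product side): -608.8 kJ
(2) reversed (reverse to put H2O(g) on the reactant side): +241.8 kJ
(3) reversed (reverse to put H2S(g) on the reactant side): +20.6 kJ
Since enthalpy is a state function, ΔH° = (-608.8) + (+241.8) + (+20.6) = -346.4 kJ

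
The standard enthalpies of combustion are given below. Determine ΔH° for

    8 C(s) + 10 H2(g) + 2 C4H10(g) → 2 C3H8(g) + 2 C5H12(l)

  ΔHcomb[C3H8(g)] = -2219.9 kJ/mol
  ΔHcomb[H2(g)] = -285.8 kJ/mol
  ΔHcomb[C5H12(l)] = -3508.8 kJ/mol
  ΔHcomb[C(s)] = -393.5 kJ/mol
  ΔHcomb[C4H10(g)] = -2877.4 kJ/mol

Using ΔH = Σ nΔHc°(reactants) − Σ nΔHc°(products):
= [8·(-393.5) + 10·(-285.8) + 2·(-2877.4)] − [2·(-2219.9) + 2·(-3508.8)]
= -303.4 kJ/mol

ΔH° = -303.4 kJ/mol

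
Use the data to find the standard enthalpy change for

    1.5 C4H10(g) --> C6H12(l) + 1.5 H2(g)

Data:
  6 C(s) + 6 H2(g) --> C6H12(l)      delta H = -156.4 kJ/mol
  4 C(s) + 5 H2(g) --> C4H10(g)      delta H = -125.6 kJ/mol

delta H = 32.0 kJ/mol

equation 1 as written: -156.4 kJ/mol
equation 2 reversed and × 3/2: (-3/2)·(-125.6) = +188.4 kJ/mol
Since enthalpy is a state function, delta H = (1)·(-156.4) + (-3/2)·(-125.6) = 32.0 kJ/mol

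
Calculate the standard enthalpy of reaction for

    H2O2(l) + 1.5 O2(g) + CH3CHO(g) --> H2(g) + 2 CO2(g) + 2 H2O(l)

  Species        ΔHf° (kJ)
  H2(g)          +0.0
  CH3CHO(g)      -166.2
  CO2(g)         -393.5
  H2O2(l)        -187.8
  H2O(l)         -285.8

ΔH°rxn = -1004.6 kJ

Products: 1·(+0.0) + 2·(-393.5) + 2·(-285.8) = -1358.6
Reactants: 1·(-187.8) + 3/2·(+0.0) + 1·(-166.2) = -354.0
ΔH°rxn = (-1358.6) − (-354.0) = -1004.6 kJ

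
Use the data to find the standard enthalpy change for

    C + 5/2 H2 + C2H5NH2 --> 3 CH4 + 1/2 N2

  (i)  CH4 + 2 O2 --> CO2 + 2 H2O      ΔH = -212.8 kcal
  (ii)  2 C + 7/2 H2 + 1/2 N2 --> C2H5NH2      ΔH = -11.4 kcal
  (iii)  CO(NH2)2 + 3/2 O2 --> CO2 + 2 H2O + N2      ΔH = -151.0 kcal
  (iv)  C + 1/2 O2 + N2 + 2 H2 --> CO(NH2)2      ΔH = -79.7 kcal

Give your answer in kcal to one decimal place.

(i) reversed and × 3 (reverse to put CH4 on the product side; ×3 to match 3 CH4 in the target): (-3)·(-212.8) = +638.4 kcal
(ii) reversed (C2H5NH2 must end up as a reactant): +11.4 kcal
(iii) × 3: (3)·(-151.0) = -453.0 kcal
(iv) × 3: (3)·(-79.7) = -239.1 kcal
Summing the manipulated equations, ΔH = (-3)·(-212.8) + (-1)·(-11.4) + (3)·(-151.0) + (3)·(-79.7) = -42.3 kcal

ΔH = -42.3 kcal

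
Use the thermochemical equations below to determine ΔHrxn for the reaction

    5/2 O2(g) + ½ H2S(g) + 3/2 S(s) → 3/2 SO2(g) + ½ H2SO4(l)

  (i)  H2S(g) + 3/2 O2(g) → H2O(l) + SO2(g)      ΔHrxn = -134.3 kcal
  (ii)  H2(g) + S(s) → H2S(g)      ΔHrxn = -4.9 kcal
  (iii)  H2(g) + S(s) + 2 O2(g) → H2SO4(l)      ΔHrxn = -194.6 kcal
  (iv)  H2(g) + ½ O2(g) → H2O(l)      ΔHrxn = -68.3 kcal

(i) × 3/2: (3/2)·(-134.3) = -201.45 kcal
(ii) as written: -4.9 kcal
(iii) × 1/2: (1/2)·(-194.6) = -97.3 kcal
(iv) reversed and × 3/2: (-3/2)·(-68.3) = +102.45 kcal
Summing the manipulated equations, ΔHrxn = (3/2)·(-134.3) + (1)·(-4.9) + (1/2)·(-194.6) + (-3/2)·(-68.3) = -201.2 kcal

ΔHrxn = -201.2 kcal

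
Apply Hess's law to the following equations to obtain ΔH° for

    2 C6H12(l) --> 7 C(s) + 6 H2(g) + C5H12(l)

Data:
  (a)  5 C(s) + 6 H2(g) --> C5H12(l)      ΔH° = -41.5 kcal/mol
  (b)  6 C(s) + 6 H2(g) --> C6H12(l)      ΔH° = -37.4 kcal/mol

ΔH° = 33.3 kcal/mol

(a) as written (C5H12(l) already on the product side): -41.5 kcal/mol
(b) reversed and × 2 (C6H12(l) must end up as a reactant; ×2 to match 2 C6H12(l) in the target): (-2)·(-37.4) = +74.8 kcal/mol
ΔH° = (-41.5) + (+74.8) = 33.3 kcal/mol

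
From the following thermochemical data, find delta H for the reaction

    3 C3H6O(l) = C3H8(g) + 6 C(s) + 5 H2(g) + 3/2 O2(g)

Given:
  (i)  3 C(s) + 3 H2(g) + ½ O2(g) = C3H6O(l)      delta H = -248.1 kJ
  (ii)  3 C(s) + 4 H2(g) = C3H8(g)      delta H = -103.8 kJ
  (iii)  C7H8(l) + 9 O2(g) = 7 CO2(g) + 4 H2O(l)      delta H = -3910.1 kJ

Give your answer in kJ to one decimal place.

(i) reversed and × 3 (reverse to put C3H6O(l) on the reactant side; ×3 to match 3 C3H6O(l) in the target): (-3)·(-248.1) = +744.3 kJ
(ii) as written (C3H8(g) already on the product side): -103.8 kJ
(iii): not needed (H2O(l) appears nowhere else).
delta H = (-3)·(-248.1) + (1)·(-103.8) = 640.5 kJ

delta H = 640.5 kJ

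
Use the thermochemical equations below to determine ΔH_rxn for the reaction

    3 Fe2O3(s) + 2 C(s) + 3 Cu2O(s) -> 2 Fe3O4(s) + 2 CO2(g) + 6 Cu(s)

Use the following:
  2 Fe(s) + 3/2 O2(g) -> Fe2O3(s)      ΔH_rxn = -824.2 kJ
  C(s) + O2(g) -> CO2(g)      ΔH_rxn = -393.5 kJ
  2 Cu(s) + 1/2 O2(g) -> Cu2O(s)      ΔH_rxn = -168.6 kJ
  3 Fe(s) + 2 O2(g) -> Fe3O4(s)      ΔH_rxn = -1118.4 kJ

equation 1 reversed and × 3: (-3)·(-824.2) = +2472.6 kJ
equation 2 × 2: (2)·(-393.5) = -787.0 kJ
equation 3 reversed and × 3: (-3)·(-168.6) = +505.8 kJ
equation 4 × 2: (2)·(-1118.4) = -2236.8 kJ
By Hess's law, ΔH_rxn = (-3)·(-824.2) + (2)·(-393.5) + (-3)·(-168.6) + (2)·(-1118.4) = -45.4 kJ

ΔH_rxn = -45.4 kJ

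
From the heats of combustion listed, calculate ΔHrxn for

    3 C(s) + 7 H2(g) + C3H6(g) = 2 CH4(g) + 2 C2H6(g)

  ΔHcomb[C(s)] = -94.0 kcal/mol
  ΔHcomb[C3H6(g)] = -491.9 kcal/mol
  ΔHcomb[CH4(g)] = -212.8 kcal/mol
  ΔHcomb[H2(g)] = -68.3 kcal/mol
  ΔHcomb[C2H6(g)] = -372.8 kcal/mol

With combustion enthalpies, reactants minus products:
= [3·(-94.0) + 7·(-68.3) + 1·(-491.9)] − [2·(-212.8) + 2·(-372.8)]
= -80.8 kcal/mol

ΔHrxn = -80.8 kcal/mol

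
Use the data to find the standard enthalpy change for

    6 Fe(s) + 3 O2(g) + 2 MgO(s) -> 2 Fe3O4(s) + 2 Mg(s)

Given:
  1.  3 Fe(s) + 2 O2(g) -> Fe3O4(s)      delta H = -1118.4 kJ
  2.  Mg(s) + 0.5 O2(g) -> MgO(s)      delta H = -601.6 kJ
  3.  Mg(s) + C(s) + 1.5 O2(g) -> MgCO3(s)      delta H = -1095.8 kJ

delta H = -1033.6 kJ

eq. 1 × 2: (2)·(-1118.4) = -2236.8 kJ
eq. 2 reversed and × 2: (-2)·(-601.6) = +1203.2 kJ
eq. 3: not needed.
delta H = (2)·(-1118.4) + (-2)·(-601.6) = -1033.6 kJ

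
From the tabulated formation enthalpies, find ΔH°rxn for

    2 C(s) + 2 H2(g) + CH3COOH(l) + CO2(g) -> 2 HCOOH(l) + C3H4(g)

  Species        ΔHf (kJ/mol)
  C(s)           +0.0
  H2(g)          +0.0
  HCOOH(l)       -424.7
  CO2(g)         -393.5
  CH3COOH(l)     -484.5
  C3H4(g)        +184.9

ΔH°rxn = Σ nΔHf°(products) − Σ nΔHf°(reactants).
Products: 2·(-424.7) + 1·(+184.9) = -664.5
Reactants: 2·(+0.0) + 2·(+0.0) + 1·(-484.5) + 1·(-393.5) = -878.0
ΔH°rxn = (-664.5) − (-878.0) = 213.5 kJ/mol

ΔH°rxn = 213.5 kJ/mol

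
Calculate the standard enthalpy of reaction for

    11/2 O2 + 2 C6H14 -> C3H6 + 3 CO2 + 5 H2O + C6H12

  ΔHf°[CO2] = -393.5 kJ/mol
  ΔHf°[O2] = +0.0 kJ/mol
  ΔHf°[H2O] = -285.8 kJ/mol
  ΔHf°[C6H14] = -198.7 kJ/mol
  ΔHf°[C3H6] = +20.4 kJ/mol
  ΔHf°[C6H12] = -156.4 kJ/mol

Products: 1·(+20.4) + 3·(-393.5) + 5·(-285.8) + 1·(-156.4) = -2745.5
Reactants: 11/2·(+0.0) + 2·(-198.7) = -397.4
ΔHrxn = (-2745.5) − (-397.4) = -2348.1 kJ/mol

ΔHrxn = -2348.1 kJ/mol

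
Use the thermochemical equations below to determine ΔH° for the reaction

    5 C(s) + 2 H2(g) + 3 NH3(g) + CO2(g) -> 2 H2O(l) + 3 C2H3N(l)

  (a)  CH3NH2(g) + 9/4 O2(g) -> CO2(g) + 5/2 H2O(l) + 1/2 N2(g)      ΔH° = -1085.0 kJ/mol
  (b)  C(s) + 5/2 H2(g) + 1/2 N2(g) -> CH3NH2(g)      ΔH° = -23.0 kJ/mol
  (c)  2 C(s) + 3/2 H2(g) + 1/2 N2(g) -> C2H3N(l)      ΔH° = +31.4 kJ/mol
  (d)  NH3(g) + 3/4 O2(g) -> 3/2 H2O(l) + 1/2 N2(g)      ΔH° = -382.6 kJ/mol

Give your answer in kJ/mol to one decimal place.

(a) reversed (reverse to put CO2(g) on the reactant side): +1085.0 kJ/mol
(b) reversed: +23.0 kJ/mol
(c) × 3 (scale by 3 for the 3 C2H3N(l)): (3)·(+31.4) = +94.2 kJ/mol
(d) × 3 (×3 to match 3 NH3(g) in the target): (3)·(-382.6) = -1147.8 kJ/mol
Combining the equations, ΔH° = (-1)·(-1085.0) + (-1)·(-23.0) + (3)·(+31.4) + (3)·(-382.6) = 54.4 kJ/mol

ΔH° = 54.4 kJ/mol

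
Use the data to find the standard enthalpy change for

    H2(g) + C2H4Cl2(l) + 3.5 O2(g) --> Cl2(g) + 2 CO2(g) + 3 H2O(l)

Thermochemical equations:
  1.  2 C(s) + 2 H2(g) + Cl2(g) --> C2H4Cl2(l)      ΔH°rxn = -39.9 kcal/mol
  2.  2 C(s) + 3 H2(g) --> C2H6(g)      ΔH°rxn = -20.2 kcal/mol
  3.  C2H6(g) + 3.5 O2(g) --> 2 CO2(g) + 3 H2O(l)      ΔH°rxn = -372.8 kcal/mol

eq. 1 reversed (reverse to put C2H4Cl2(l) on the reactant side): +39.9 kcal/mol
eq. 2 as written: -20.2 kcal/mol
eq. 3 as written (CO2(g) already on the product side): -372.8 kcal/mol
Combining the equations, ΔH°rxn = (-1)·(-39.9) + (1)·(-20.2) + (1)·(-372.8) = -353.1 kcal/mol

ΔH°rxn = -353.1 kcal/mol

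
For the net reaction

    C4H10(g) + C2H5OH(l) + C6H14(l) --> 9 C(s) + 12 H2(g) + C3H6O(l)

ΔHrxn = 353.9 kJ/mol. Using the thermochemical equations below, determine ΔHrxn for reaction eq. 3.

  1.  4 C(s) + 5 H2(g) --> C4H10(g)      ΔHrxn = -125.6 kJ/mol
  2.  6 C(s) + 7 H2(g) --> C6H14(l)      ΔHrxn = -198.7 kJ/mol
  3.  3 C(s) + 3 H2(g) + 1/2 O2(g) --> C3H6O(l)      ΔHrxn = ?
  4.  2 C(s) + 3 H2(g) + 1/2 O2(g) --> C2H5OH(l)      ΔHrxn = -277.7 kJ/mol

ΔHrxn = -248.1 kJ/mol

eq. 1 reversed: +125.6 kJ/mol
eq. 2 reversed: +198.7 kJ/mol
eq. 3 as written: contributes x
eq. 4 reversed: +277.7 kJ/mol
+353.9 = (+125.6) + (+198.7) + (+277.7) + x
x = (+353.9 − (+602.0)) / (1) = -248.1 kJ/mol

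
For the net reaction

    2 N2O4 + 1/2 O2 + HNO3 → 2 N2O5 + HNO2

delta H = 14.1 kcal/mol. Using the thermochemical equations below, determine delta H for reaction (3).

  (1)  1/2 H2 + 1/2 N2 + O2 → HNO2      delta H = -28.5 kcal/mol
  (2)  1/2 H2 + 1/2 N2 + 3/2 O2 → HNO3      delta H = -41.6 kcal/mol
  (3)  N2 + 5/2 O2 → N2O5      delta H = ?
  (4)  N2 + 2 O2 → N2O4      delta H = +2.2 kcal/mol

delta H = 2.7 kcal/mol

(1) as written: -28.5 kcal/mol
(2) reversed: +41.6 kcal/mol
(3) × 2: contributes 2·x
(4) reversed and × 2: (-2)·(+2.2) = -4.4 kcal/mol
+14.1 = (-28.5) + (+41.6) + (-4.4) + 2·x
x = (+14.1 − (+8.7)) / (2) = 2.7 kcal/mol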